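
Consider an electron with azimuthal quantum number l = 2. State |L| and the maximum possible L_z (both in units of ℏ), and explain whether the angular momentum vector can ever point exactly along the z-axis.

No: L_z,max = 2ℏ < |L| = √6 ℏ ≈ 2.449ℏ

|L| = √6 ℏ ≈ 2.4495ℏ, while L_z,max = lℏ = 2ℏ.
Since |L| > L_z,max, the vector can never point exactly along z; the closest it comes is θ_min = arccos(2/√6) ≈ 35.3°.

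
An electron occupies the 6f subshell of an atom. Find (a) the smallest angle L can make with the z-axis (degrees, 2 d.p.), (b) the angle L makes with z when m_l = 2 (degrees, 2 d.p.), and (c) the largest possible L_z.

For 6f, l = 3.
cos θ_min = 3/√12, so θ_min ≈ 30.00°.
For m_l = 2: cos θ = 2/√12, θ ≈ 54.74°.
L_z,max = lℏ = 3ℏ.

θ_min ≈ 30.00°; θ(m_l=2) ≈ 54.74°; L_z,max = 3ℏ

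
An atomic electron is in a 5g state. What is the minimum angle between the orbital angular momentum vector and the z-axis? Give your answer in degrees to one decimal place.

θ_min ≈ 26.6°

For 5g, l = 4.
|L| = √(l(l+1)) ℏ = 2√5 ℏ.
The smallest angle corresponds to the largest L_z, i.e. m_l = l = 4, giving L_z = 4ℏ.
cos θ_min = 4/√20, so θ_min ≈ 26.6°.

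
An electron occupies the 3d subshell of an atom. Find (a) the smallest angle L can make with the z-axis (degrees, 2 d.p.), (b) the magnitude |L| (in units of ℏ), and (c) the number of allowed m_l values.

The 3d subshell has l = 2.
cos θ_min = 2/√6, so θ_min ≈ 35.26°.
|L| = ℏ√(2·3) = √6 ℏ ≈ 2.449ℏ.
There are 2l+1 = 5 values of m_l.

θ_min ≈ 35.26°; |L| = √6 ℏ ≈ 2.449ℏ; 5 values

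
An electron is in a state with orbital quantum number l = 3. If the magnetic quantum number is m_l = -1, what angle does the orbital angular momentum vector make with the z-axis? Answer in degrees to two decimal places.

|L| = ℏ√(l(l+1)) = 2√3 ℏ.
L_z = m_l ℏ = −1ℏ.
cos θ = L_z/|L| = -1/√12, so θ ≈ 106.78°.

θ ≈ 106.78°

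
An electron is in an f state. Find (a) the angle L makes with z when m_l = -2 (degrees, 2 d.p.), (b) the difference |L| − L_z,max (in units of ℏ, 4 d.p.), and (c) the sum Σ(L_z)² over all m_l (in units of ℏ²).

θ(m_l=-2) ≈ 125.26°; |L|−L_z,max ≈ 0.4641ℏ; Σ(L_z)² = 28 ℏ²

The letter f corresponds to l = 3.
For m_l = -2: cos θ = -2/√12, θ ≈ 125.26°.
|L| − L_z,max = (2√3 − 3)ℏ ≈ 0.4641ℏ.
Σ m_l² = 28, so Σ(L_z)² = 28 ℏ².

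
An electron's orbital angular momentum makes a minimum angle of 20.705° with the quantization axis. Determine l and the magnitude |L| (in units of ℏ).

l = 7, |L| = 2√14 ℏ ≈ 7.483ℏ

At minimum angle, m_l = l, so cos θ = l/√(l(l+1)); cos²θ = l/(l+1) = 0.8750.
Thus l = 0.8750/(1 − 0.8750) ≈ 7.
Then |L| = ℏ√(7·8) = 2√14 ℏ.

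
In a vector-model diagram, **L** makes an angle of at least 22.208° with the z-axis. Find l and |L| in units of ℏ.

l = 6, |L| = √42 ℏ ≈ 6.481ℏ

At minimum angle, m_l = l, so cos θ = l/√(l(l+1)); cos²θ = l/(l+1) = 0.8571.
l = cos²θ/sin²θ ≈ 6.
Then |L| = ℏ√(6·7) = √42 ℏ.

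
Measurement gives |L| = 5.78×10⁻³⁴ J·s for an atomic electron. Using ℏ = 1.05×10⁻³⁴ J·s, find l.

Dividing by ℏ: |L|/ℏ ≈ 5.505.
l(l+1) ≈ 5.505² ≈ 30.30, so l = 5.

l = 5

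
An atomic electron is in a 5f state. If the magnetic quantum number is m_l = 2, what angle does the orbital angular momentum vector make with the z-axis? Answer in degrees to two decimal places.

The 5f subshell has l = 3.
|L| = √(l(l+1)) ℏ = 2√3 ℏ.
L_z = m_l ℏ = 2ℏ.
cos θ = L_z/|L| = 2/√12, so θ ≈ 54.74°.

θ ≈ 54.74°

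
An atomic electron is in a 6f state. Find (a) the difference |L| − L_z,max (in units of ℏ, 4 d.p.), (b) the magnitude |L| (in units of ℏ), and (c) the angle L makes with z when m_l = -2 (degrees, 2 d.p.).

|L|−L_z,max ≈ 0.4641ℏ; |L| = 2√3 ℏ ≈ 3.464ℏ; θ(m_l=-2) ≈ 125.26°

6f means n = 6, l = 3.
|L| − L_z,max = (2√3 − 3)ℏ ≈ 0.4641ℏ.
|L| = ℏ√(3·4) = 2√3 ℏ ≈ 3.464ℏ.
For m_l = -2: cos θ = -2/√12, θ ≈ 125.26°.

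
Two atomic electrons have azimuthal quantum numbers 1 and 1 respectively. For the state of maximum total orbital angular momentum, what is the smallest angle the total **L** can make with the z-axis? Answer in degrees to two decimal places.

Angular momentum addition gives L = |l₁ − l₂|, …, l₁ + l₂.
So L can be 0, 1, 2.
The maximum is L = 2, with |L_tot| = ℏ√(2·3) = √6 ℏ.
The minimum angle with z is arccos(2/√6) ≈ 35.26°.

θ_min ≈ 35.26°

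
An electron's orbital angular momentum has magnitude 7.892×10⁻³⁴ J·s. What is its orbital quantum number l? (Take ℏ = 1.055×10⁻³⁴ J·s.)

Dividing by ℏ: |L|/ℏ ≈ 7.481.
Set l(l+1) = 55.96; the integer solution is l = 7.

l = 7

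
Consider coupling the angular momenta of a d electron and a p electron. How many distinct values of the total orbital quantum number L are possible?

3

By the triangle rule, |l₁ − l₂| ≤ L ≤ l₁ + l₂.
So L can be 1, 2, 3.
That is 3 values.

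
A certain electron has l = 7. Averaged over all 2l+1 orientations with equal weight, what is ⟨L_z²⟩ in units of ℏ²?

m_l runs from −7 to 7, i.e. {-7, -6, -5, -4, -3, -2, -1, 0, 1, 2, 3, 4, 5, 6, 7}.
Average of L_z² over 15 states: 280/15 ℏ² = 18.67 ℏ².

⟨L_z²⟩ = 18.67 ℏ²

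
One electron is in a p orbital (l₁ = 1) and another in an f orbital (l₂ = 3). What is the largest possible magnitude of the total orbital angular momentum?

|L_tot|_max = 2√5 ℏ ≈ 4.472ℏ

The total orbital quantum number L ranges from |l₁ − l₂| to l₁ + l₂ in integer steps.
Allowed values: L = 2, 3, 4.
The largest magnitude corresponds to L = 4: |L_tot| = ℏ√(4·5) = 2√5 ℏ.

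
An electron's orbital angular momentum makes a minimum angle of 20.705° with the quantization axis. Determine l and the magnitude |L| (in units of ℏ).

cos θ_min = l/√(l(l+1)) = √(l/(l+1)), so l/(l+1) = cos²(20.705°) = 0.8750.
Thus l = 0.8750/(1 − 0.8750) ≈ 7.
Then |L| = ℏ√(7·8) = 2√14 ℏ.

l = 7, |L| = 2√14 ℏ ≈ 7.483ℏ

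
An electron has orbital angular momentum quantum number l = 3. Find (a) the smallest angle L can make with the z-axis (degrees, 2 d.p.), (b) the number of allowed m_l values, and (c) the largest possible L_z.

θ_min ≈ 30.00°; 7 values; L_z,max = 3ℏ

cos θ_min = 3/√12, so θ_min ≈ 30.00°.
There are 2l+1 = 7 values of m_l.
L_z,max = lℏ = 3ℏ.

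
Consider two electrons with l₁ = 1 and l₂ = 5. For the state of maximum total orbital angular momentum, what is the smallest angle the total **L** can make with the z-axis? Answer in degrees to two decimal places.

By the triangle rule, |l₁ − l₂| ≤ L ≤ l₁ + l₂.
So L can be 4, 5, 6.
The maximum is L = 6, with |L_tot| = ℏ√(6·7) = √42 ℏ.
The minimum angle with z is arccos(6/√42) ≈ 22.21°.

θ_min ≈ 22.21°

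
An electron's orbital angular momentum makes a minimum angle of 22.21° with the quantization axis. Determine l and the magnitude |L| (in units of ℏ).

l = 6, |L| = √42 ℏ ≈ 6.481ℏ

cos θ_min = l/√(l(l+1)) = √(l/(l+1)), so l/(l+1) = cos²(22.21°) = 0.8571.
Solving: l = 6.
Then |L| = ℏ√(6·7) = √42 ℏ.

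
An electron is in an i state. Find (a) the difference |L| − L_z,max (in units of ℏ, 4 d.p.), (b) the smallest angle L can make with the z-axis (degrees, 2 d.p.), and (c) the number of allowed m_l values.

An i state has l = 6.
|L| − L_z,max = (√42 − 6)ℏ ≈ 0.4807ℏ.
cos θ_min = 6/√42, so θ_min ≈ 22.21°.
There are 2l+1 = 13 values of m_l.

|L|−L_z,max ≈ 0.4807ℏ; θ_min ≈ 22.21°; 13 values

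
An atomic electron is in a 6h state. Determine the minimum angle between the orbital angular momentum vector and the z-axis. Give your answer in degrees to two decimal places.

6h means n = 6, l = 5.
|L|² = l(l+1)ℏ² = 30ℏ², so |L| = √30 ℏ.
The smallest angle corresponds to the largest L_z, i.e. m_l = l = 5, giving L_z = 5ℏ.
cos θ_min = 5/√30, so θ_min ≈ 24.09°.

θ_min ≈ 24.09°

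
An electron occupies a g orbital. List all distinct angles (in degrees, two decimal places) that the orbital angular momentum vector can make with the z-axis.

θ ∈ {26.57°, 47.87°, 63.43°, 77.08°, 90.00°, 102.92°, 116.57°, 132.13°, 153.43°}

The letter g corresponds to l = 4.
|L|² = l(l+1)ℏ² = 20ℏ², so |L| = 2√5 ℏ.
cos θ = m_l/√20 for each m_l ∈ {-4, -3, -2, -1, 0, 1, 2, 3, 4}.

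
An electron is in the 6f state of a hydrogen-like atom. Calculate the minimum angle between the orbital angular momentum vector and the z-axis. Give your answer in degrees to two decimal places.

The 6f subshell has l = 3.
|L|² = l(l+1)ℏ² = 12ℏ², so |L| = 2√3 ℏ.
The smallest angle corresponds to the largest L_z, i.e. m_l = l = 3, giving L_z = 3ℏ.
cos θ_min = 3/√12, so θ_min ≈ 30.00°.

θ_min ≈ 30.00°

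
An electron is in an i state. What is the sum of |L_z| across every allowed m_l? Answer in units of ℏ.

Σ|L_z| = 42 ℏ

I corresponds to l = 6.
The allowed m_l values are -6, -5, -4, -3, -2, -1, 0, 1, 2, 3, 4, 5, 6.
Σ|m_l| = 2·6(6+1)/2 = 42.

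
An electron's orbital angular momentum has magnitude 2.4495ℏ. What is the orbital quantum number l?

l = 2

|L| = ℏ√(l(l+1)), so l(l+1) = 6.
The positive root is l = 2.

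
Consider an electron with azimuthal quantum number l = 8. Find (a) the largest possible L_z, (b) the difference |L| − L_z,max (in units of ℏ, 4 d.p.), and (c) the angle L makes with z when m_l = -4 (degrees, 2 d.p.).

L_z,max = 8ℏ; |L|−L_z,max ≈ 0.4853ℏ; θ(m_l=-4) ≈ 118.13°

L_z,max = lℏ = 8ℏ.
|L| − L_z,max = (6√2 − 8)ℏ ≈ 0.4853ℏ.
For m_l = -4: cos θ = -4/√72, θ ≈ 118.13°.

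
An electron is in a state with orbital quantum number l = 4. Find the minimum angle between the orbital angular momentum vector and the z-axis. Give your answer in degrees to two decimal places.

θ_min ≈ 26.57°

|L|² = l(l+1)ℏ² = 20ℏ², so |L| = 2√5 ℏ.
The smallest angle corresponds to the largest L_z, i.e. m_l = l = 4, giving L_z = 4ℏ.
cos θ_min = 4/√20, so θ_min ≈ 26.57°.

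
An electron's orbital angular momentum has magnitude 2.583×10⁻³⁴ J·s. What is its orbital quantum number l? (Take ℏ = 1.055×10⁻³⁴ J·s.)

l = 2

|L|/ℏ = (2.583×10⁻³⁴)/(1.055×10⁻³⁴) ≈ 2.448.
Set l(l+1) = 5.99; the integer solution is l = 2.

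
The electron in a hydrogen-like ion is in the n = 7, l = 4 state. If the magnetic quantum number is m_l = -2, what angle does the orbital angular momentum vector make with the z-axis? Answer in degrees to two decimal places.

θ ≈ 116.57°

|L| = ℏ√(l(l+1)) = 2√5 ℏ.
L_z = m_l ℏ = −2ℏ.
cos θ = L_z/|L| = -2/√20, so θ ≈ 116.57°.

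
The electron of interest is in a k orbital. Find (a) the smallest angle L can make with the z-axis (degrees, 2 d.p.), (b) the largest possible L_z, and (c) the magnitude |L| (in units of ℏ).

For a k orbital, l = 7.
cos θ_min = 7/√56, so θ_min ≈ 20.70°.
L_z,max = lℏ = 7ℏ.
|L| = ℏ√(7·8) = 2√14 ℏ ≈ 7.483ℏ.

θ_min ≈ 20.70°; L_z,max = 7ℏ; |L| = 2√14 ℏ ≈ 7.483ℏ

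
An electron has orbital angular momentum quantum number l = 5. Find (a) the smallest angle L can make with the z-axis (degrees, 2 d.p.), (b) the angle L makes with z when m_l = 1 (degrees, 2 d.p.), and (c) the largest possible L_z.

cos θ_min = 5/√30, so θ_min ≈ 24.09°.
For m_l = 1: cos θ = 1/√30, θ ≈ 79.48°.
L_z,max = lℏ = 5ℏ.

θ_min ≈ 24.09°; θ(m_l=1) ≈ 79.48°; L_z,max = 5ℏ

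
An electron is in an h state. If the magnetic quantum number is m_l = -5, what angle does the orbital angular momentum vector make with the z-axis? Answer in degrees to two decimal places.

An h state has l = 5.
|L| = ℏ√(l(l+1)) = √30 ℏ.
L_z = m_l ℏ = −5ℏ.
cos θ = L_z/|L| = -5/√30, so θ ≈ 155.91°.

θ ≈ 155.91°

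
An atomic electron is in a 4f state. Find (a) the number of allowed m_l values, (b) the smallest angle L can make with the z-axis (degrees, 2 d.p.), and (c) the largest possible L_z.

For 4f, l = 3.
There are 2l+1 = 7 values of m_l.
cos θ_min = 3/√12, so θ_min ≈ 30.00°.
L_z,max = lℏ = 3ℏ.

7 values; θ_min ≈ 30.00°; L_z,max = 3ℏ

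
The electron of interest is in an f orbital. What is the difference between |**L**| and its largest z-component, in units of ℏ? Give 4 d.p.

|L| − L_z,max ≈ 0.4641ℏ

For an f orbital, l = 3.
|L| = 2√3 ℏ ≈ 3.4641ℏ, while L_z,max = lℏ = 3ℏ.
The difference is (2√3 − 3)ℏ ≈ 0.4641ℏ.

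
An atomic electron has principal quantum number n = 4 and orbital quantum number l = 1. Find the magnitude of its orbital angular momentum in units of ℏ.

|L| = √2 ℏ ≈ 1.414ℏ

|L| = ℏ√(l(l+1)) = ℏ√(1·2) = √2 ℏ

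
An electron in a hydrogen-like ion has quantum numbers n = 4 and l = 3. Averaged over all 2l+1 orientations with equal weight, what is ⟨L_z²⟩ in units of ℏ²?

m_l runs from −3 to 3, i.e. {-3, -2, -1, 0, 1, 2, 3}.
Average of L_z² over 7 states: 28/7 ℏ² = 4 ℏ².

⟨L_z²⟩ = 4 ℏ²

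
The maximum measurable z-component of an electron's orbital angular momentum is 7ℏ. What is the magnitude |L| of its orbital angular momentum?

The maximum L_z equals lℏ, giving l = 7.
|L| = √(l(l+1)) ℏ = 2√14 ℏ.

|L| = 2√14 ℏ ≈ 7.483ℏ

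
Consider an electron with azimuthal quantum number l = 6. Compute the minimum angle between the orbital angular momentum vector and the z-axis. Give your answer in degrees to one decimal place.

θ_min ≈ 22.2°

|L| = ℏ√(l(l+1)) = √42 ℏ.
The smallest angle corresponds to the largest L_z, i.e. m_l = l = 6, giving L_z = 6ℏ.
cos θ_min = 6/√42, so θ_min ≈ 22.2°.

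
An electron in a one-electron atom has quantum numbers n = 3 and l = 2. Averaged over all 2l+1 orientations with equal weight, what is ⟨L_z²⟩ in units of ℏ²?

m_l ∈ {-2, -1, 0, 1, 2}.
⟨L_z²⟩ = ℏ²·(Σ m_l²)/(2l+1) = ℏ²·10/5 = 2ℏ².

⟨L_z²⟩ = 2 ℏ²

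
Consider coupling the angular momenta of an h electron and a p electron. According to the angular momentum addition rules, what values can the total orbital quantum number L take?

The total orbital quantum number L ranges from |l₁ − l₂| to l₁ + l₂ in integer steps.
Allowed values: L = 4, 5, 6.

L = 4, 5, 6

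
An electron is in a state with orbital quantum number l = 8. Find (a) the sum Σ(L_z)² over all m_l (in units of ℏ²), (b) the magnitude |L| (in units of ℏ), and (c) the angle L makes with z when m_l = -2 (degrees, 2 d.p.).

Σ m_l² = 408, so Σ(L_z)² = 408 ℏ².
|L| = ℏ√(8·9) = 6√2 ℏ ≈ 8.485ℏ.
For m_l = -2: cos θ = -2/√72, θ ≈ 103.63°.

Σ(L_z)² = 408 ℏ²; |L| = 6√2 ℏ ≈ 8.485ℏ; θ(m_l=-2) ≈ 103.63°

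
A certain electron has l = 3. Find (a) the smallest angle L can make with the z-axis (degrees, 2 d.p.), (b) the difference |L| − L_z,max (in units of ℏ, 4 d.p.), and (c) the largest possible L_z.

cos θ_min = 3/√12, so θ_min ≈ 30.00°.
|L| − L_z,max = (2√3 − 3)ℏ ≈ 0.4641ℏ.
L_z,max = lℏ = 3ℏ.

θ_min ≈ 30.00°; |L|−L_z,max ≈ 0.4641ℏ; L_z,max = 3ℏ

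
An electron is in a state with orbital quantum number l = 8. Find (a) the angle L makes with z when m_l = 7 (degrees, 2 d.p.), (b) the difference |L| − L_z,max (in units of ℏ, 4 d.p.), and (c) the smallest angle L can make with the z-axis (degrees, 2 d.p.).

For m_l = 7: cos θ = 7/√72, θ ≈ 34.42°.
|L| − L_z,max = (6√2 − 8)ℏ ≈ 0.4853ℏ.
cos θ_min = 8/√72, so θ_min ≈ 19.47°.

θ(m_l=7) ≈ 34.42°; |L|−L_z,max ≈ 0.4853ℏ; θ_min ≈ 19.47°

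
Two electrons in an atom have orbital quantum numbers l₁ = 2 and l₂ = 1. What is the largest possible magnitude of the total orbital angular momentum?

Angular momentum addition gives L = |l₁ − l₂|, …, l₁ + l₂.
Allowed values: L = 1, 2, 3.
The largest magnitude corresponds to L = 3: |L_tot| = ℏ√(3·4) = 2√3 ℏ.

|L_tot|_max = 2√3 ℏ ≈ 3.464ℏ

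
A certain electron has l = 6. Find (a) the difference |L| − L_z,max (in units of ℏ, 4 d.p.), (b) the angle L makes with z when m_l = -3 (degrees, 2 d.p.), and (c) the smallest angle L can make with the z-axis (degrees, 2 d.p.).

|L|−L_z,max ≈ 0.4807ℏ; θ(m_l=-3) ≈ 117.58°; θ_min ≈ 22.21°

|L| − L_z,max = (√42 − 6)ℏ ≈ 0.4807ℏ.
For m_l = -3: cos θ = -3/√42, θ ≈ 117.58°.
cos θ_min = 6/√42, so θ_min ≈ 22.21°.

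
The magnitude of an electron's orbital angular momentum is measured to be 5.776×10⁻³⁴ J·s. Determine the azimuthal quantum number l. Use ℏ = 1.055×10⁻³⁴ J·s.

|L|/ℏ = (5.776×10⁻³⁴)/(1.055×10⁻³⁴) ≈ 5.475.
(|L|/ℏ)² = l(l+1) ≈ 29.97 ⇒ l = 5.

l = 5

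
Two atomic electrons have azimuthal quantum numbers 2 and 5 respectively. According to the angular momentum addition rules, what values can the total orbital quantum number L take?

L runs from |2 − 5| = 3 to 2 + 5 = 7.
L ∈ {3, 4, 5, 6, 7}.

L = 3, 4, 5, 6, 7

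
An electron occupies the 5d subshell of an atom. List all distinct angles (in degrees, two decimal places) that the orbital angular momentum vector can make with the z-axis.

θ ∈ {35.26°, 65.91°, 90.00°, 114.09°, 144.74°}

For 5d, l = 2.
|L| = √(l(l+1)) ℏ = √6 ℏ.
cos θ = m_l/√6 for each m_l ∈ {-2, -1, 0, 1, 2}.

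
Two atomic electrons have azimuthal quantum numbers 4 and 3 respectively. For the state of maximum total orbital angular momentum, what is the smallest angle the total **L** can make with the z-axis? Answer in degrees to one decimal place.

θ_min ≈ 20.7°

Angular momentum addition gives L = |l₁ − l₂|, …, l₁ + l₂.
Allowed values: L = 1, 2, 3, 4, 5, 6, 7.
The maximum is L = 7, with |L_tot| = ℏ√(7·8) = 2√14 ℏ.
The minimum angle with z is arccos(7/√56) ≈ 20.7°.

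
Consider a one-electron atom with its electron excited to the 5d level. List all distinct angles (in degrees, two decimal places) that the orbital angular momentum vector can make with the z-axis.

The 5d level has l = 2.
|L| = ℏ√(l(l+1)) = √6 ℏ.
cos θ = m_l/√6 for each m_l ∈ {-2, -1, 0, 1, 2}.

θ ∈ {35.26°, 65.91°, 90.00°, 114.09°, 144.74°}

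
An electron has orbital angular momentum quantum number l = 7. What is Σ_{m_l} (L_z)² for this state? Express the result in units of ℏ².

Σ(L_z)² = 280 ℏ²

m_l runs from −7 to 7, i.e. {-7, -6, -5, -4, -3, -2, -1, 0, 1, 2, 3, 4, 5, 6, 7}.
Σ m_l² = l(l+1)(2l+1)/3 = 7·8·15/3 = 280.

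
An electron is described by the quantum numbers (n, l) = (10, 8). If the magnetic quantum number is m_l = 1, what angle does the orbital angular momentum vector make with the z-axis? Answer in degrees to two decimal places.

θ ≈ 83.23°

|L| = ℏ√(l(l+1)) = 6√2 ℏ.
L_z = m_l ℏ = 1ℏ.
cos θ = L_z/|L| = 1/√72, so θ ≈ 83.23°.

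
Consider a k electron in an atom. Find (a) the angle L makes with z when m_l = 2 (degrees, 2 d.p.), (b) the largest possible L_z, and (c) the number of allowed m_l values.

For a k orbital, l = 7.
For m_l = 2: cos θ = 2/√56, θ ≈ 74.50°.
L_z,max = lℏ = 7ℏ.
There are 2l+1 = 15 values of m_l.

θ(m_l=2) ≈ 74.50°; L_z,max = 7ℏ; 15 values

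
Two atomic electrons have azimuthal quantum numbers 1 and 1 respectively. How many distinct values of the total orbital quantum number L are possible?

L runs from |1 − 1| = 0 to 1 + 1 = 2.
Allowed values: L = 0, 1, 2.
That is 3 values.

3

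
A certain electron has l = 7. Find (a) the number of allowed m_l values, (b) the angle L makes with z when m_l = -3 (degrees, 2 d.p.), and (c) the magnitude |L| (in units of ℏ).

15 values; θ(m_l=-3) ≈ 113.63°; |L| = 2√14 ℏ ≈ 7.483ℏ

There are 2l+1 = 15 values of m_l.
For m_l = -3: cos θ = -3/√56, θ ≈ 113.63°.
|L| = ℏ√(7·8) = 2√14 ℏ ≈ 7.483ℏ.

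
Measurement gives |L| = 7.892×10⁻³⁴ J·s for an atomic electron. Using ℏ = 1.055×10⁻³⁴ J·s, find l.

|L|/ℏ = (7.892×10⁻³⁴)/(1.055×10⁻³⁴) ≈ 7.481.
(|L|/ℏ)² = l(l+1) ≈ 55.96 ⇒ l = 7.

l = 7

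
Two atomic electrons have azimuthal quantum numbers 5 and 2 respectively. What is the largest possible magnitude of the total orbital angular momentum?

|L_tot|_max = 2√14 ℏ ≈ 7.483ℏ

Angular momentum addition gives L = |l₁ − l₂|, …, l₁ + l₂.
So L can be 3, 4, 5, 6, 7.
The largest magnitude corresponds to L = 7: |L_tot| = ℏ√(7·8) = 2√14 ℏ.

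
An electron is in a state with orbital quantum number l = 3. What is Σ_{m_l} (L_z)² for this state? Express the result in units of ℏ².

Σ(L_z)² = 28 ℏ²

m_l ∈ {-3, -2, -1, 0, 1, 2, 3}.
Σ m_l² = 2·(1 + 4 + 9) = 28.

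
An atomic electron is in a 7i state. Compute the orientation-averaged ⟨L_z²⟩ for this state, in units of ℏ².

⟨L_z²⟩ = 14 ℏ²

The 7i subshell has l = 6.
The allowed m_l values are -6, -5, -4, -3, -2, -1, 0, 1, 2, 3, 4, 5, 6.
⟨L_z²⟩ = ℏ²·(Σ m_l²)/(2l+1) = ℏ²·182/13 = 14ℏ².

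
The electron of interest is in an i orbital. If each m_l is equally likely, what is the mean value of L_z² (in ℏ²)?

⟨L_z²⟩ = 14 ℏ²

The letter i corresponds to l = 6.
m_l runs from −6 to 6, i.e. {-6, -5, -4, -3, -2, -1, 0, 1, 2, 3, 4, 5, 6}.
Average of L_z² over 13 states: 182/13 ℏ² = 14 ℏ².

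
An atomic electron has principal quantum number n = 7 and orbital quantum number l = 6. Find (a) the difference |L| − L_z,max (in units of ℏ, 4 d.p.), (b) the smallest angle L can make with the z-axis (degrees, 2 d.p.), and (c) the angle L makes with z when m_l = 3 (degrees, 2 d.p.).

|L| − L_z,max = (√42 − 6)ℏ ≈ 0.4807ℏ.
cos θ_min = 6/√42, so θ_min ≈ 22.21°.
For m_l = 3: cos θ = 3/√42, θ ≈ 62.42°.

|L|−L_z,max ≈ 0.4807ℏ; θ_min ≈ 22.21°; θ(m_l=3) ≈ 62.42°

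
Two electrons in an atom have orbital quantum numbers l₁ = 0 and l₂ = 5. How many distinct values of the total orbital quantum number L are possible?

By the triangle rule, |l₁ − l₂| ≤ L ≤ l₁ + l₂.
Allowed values: L = 5.
That is 1 value.

1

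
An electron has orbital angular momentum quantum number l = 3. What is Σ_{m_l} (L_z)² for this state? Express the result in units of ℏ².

m_l ∈ {-3, -2, -1, 0, 1, 2, 3}.
Summing m² from −3 to 3: Σ m_l² = 28.

Σ(L_z)² = 28 ℏ²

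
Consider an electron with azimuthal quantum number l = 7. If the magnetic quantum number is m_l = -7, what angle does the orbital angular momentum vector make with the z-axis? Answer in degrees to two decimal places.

θ ≈ 159.30°

|L| = √(l(l+1)) ℏ = 2√14 ℏ.
L_z = m_l ℏ = −7ℏ.
cos θ = L_z/|L| = -7/√56, so θ ≈ 159.30°.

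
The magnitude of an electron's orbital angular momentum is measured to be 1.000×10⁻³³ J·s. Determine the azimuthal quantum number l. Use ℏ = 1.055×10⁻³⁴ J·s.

|L|/ℏ = (1.000×10⁻³³)/(1.055×10⁻³⁴) ≈ 9.479.
Set l(l+1) = 89.85; the integer solution is l = 9.

l = 9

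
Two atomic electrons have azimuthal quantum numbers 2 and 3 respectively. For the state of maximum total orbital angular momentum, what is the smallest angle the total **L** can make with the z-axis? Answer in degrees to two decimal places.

The total orbital quantum number L ranges from |l₁ − l₂| to l₁ + l₂ in integer steps.
L ∈ {1, 2, 3, 4, 5}.
The maximum is L = 5, with |L_tot| = ℏ√(5·6) = √30 ℏ.
The minimum angle with z is arccos(5/√30) ≈ 24.09°.

θ_min ≈ 24.09°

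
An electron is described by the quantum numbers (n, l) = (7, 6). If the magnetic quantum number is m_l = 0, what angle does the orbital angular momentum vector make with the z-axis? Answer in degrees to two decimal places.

|L| = √(l(l+1)) ℏ = √42 ℏ.
L_z = m_l ℏ = 0ℏ.
cos θ = L_z/|L| = 0/√42, so θ ≈ 90.00°.

θ ≈ 90.00°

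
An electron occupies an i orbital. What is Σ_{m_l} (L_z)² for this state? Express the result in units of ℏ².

Σ(L_z)² = 182 ℏ²

For an i orbital, l = 6.
m_l runs from −6 to 6, i.e. {-6, -5, -4, -3, -2, -1, 0, 1, 2, 3, 4, 5, 6}.
Σ m_l² = 2·(1 + 4 + 9 + 16 + 25 + 36) = 182.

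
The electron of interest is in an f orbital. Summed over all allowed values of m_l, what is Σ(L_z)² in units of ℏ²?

For an f orbital, l = 3.
m_l runs from −3 to 3, i.e. {-3, -2, -1, 0, 1, 2, 3}.
Summing m² from −3 to 3: Σ m_l² = 28.

Σ(L_z)² = 28 ℏ²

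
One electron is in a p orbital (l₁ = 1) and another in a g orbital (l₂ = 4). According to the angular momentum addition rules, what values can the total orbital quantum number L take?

The total orbital quantum number L ranges from |l₁ − l₂| to l₁ + l₂ in integer steps.
So L can be 3, 4, 5.

L = 3, 4, 5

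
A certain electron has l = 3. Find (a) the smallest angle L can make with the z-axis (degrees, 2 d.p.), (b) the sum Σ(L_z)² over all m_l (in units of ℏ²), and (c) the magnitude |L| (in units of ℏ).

cos θ_min = 3/√12, so θ_min ≈ 30.00°.
Σ m_l² = 28, so Σ(L_z)² = 28 ℏ².
|L| = ℏ√(3·4) = 2√3 ℏ ≈ 3.464ℏ.

θ_min ≈ 30.00°; Σ(L_z)² = 28 ℏ²; |L| = 2√3 ℏ ≈ 3.464ℏ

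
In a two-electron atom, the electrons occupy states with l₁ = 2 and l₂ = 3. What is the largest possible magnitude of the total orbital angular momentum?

Angular momentum addition gives L = |l₁ − l₂|, …, l₁ + l₂.
So L can be 1, 2, 3, 4, 5.
The largest magnitude corresponds to L = 5: |L_tot| = ℏ√(5·6) = √30 ℏ.

|L_tot|_max = √30 ℏ ≈ 5.477ℏ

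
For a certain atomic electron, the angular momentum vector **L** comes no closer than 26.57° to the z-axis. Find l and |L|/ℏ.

l = 4, |L| = 2√5 ℏ ≈ 4.472ℏ

At minimum angle, m_l = l, so cos θ = l/√(l(l+1)); cos²θ = l/(l+1) = 0.7999.
Solving: l = 4.
Then |L| = ℏ√(4·5) = 2√5 ℏ.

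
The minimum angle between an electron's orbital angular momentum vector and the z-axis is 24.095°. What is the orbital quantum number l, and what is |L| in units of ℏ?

At minimum angle, m_l = l, so cos θ = l/√(l(l+1)); cos²θ = l/(l+1) = 0.8333.
Solving: l = 5.
Then |L| = ℏ√(5·6) = √30 ℏ.

l = 5, |L| = √30 ℏ ≈ 5.477ℏ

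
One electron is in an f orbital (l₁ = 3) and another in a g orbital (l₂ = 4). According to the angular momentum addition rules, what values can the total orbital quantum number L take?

Angular momentum addition gives L = |l₁ − l₂|, …, l₁ + l₂.
Allowed values: L = 1, 2, 3, 4, 5, 6, 7.

L = 1, 2, 3, 4, 5, 6, 7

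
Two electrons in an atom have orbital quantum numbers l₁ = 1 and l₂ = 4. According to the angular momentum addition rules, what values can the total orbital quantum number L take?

L = 3, 4, 5

Angular momentum addition gives L = |l₁ − l₂|, …, l₁ + l₂.
So L can be 3, 4, 5.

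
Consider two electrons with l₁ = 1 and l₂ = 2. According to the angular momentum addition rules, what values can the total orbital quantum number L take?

By the triangle rule, |l₁ − l₂| ≤ L ≤ l₁ + l₂.
L ∈ {1, 2, 3}.

L = 1, 2, 3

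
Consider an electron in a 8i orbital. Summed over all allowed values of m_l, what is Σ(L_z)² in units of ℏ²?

The 8i subshell has l = 6.
The allowed m_l values are -6, -5, -4, -3, -2, -1, 0, 1, 2, 3, 4, 5, 6.
Σ m_l² = l(l+1)(2l+1)/3 = 6·7·13/3 = 182.

Σ(L_z)² = 182 ℏ²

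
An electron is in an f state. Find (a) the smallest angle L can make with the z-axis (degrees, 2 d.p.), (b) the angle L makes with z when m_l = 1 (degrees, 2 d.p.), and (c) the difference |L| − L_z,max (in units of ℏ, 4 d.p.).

F corresponds to l = 3.
cos θ_min = 3/√12, so θ_min ≈ 30.00°.
For m_l = 1: cos θ = 1/√12, θ ≈ 73.22°.
|L| − L_z,max = (2√3 − 3)ℏ ≈ 0.4641ℏ.

θ_min ≈ 30.00°; θ(m_l=1) ≈ 73.22°; |L|−L_z,max ≈ 0.4641ℏ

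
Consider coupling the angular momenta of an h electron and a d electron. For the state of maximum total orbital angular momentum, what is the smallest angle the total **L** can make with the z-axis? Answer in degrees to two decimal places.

θ_min ≈ 20.70°

Angular momentum addition gives L = |l₁ − l₂|, …, l₁ + l₂.
Allowed values: L = 3, 4, 5, 6, 7.
The maximum is L = 7, with |L_tot| = ℏ√(7·8) = 2√14 ℏ.
The minimum angle with z is arccos(7/√56) ≈ 20.70°.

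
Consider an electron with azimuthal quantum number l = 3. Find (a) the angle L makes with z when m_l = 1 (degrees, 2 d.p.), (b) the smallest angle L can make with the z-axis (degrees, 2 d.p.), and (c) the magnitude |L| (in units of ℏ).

For m_l = 1: cos θ = 1/√12, θ ≈ 73.22°.
cos θ_min = 3/√12, so θ_min ≈ 30.00°.
|L| = ℏ√(3·4) = 2√3 ℏ ≈ 3.464ℏ.

θ(m_l=1) ≈ 73.22°; θ_min ≈ 30.00°; |L| = 2√3 ℏ ≈ 3.464ℏ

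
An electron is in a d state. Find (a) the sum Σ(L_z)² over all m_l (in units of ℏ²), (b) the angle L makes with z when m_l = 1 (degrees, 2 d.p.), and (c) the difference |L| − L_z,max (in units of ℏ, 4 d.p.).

D corresponds to l = 2.
Σ m_l² = 10, so Σ(L_z)² = 10 ℏ².
For m_l = 1: cos θ = 1/√6, θ ≈ 65.91°.
|L| − L_z,max = (√6 − 2)ℏ ≈ 0.4495ℏ.

Σ(L_z)² = 10 ℏ²; θ(m_l=1) ≈ 65.91°; |L|−L_z,max ≈ 0.4495ℏ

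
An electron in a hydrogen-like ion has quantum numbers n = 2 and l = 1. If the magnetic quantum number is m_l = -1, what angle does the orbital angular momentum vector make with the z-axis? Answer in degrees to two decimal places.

θ ≈ 135.00°

|L|² = l(l+1)ℏ² = 2ℏ², so |L| = √2 ℏ.
L_z = m_l ℏ = −1ℏ.
cos θ = L_z/|L| = -1/√2, so θ ≈ 135.00°.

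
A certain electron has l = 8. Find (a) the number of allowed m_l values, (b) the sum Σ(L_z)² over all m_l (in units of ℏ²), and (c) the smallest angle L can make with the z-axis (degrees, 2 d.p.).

There are 2l+1 = 17 values of m_l.
Σ m_l² = 408, so Σ(L_z)² = 408 ℏ².
cos θ_min = 8/√72, so θ_min ≈ 19.47°.

17 values; Σ(L_z)² = 408 ℏ²; θ_min ≈ 19.47°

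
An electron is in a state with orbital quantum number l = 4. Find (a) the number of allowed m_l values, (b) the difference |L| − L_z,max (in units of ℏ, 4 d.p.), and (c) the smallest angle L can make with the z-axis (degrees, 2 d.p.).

9 values; |L|−L_z,max ≈ 0.4721ℏ; θ_min ≈ 26.57°

There are 2l+1 = 9 values of m_l.
|L| − L_z,max = (2√5 − 4)ℏ ≈ 0.4721ℏ.
cos θ_min = 4/√20, so θ_min ≈ 26.57°.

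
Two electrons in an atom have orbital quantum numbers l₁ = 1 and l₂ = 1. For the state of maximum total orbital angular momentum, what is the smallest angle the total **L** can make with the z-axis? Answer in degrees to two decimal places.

θ_min ≈ 35.26°

The total orbital quantum number L ranges from |l₁ − l₂| to l₁ + l₂ in integer steps.
Allowed values: L = 0, 1, 2.
The maximum is L = 2, with |L_tot| = ℏ√(2·3) = √6 ℏ.
The minimum angle with z is arccos(2/√6) ≈ 35.26°.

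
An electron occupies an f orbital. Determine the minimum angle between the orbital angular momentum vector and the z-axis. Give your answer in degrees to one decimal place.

For an f orbital, l = 3.
|L| = ℏ√(l(l+1)) = 2√3 ℏ.
The smallest angle corresponds to the largest L_z, i.e. m_l = l = 3, giving L_z = 3ℏ.
cos θ_min = 3/√12, so θ_min ≈ 30.0°.

θ_min ≈ 30.0°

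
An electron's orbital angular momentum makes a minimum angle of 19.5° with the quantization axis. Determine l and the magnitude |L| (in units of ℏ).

At minimum angle, m_l = l, so cos θ = l/√(l(l+1)); cos²θ = l/(l+1) = 0.8886.
Thus l = 0.8886/(1 − 0.8886) ≈ 8.
Then |L| = ℏ√(8·9) = 6√2 ℏ.

l = 8, |L| = 6√2 ℏ ≈ 8.485ℏ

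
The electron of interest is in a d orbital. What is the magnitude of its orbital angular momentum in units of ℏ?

|L| = √6 ℏ ≈ 2.449ℏ

A d state has l = 2.
|L| = ℏ√(l(l+1)) = ℏ√(2·3) = √6 ℏ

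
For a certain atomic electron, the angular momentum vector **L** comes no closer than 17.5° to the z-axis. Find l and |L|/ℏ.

l = 10, |L| = √110 ℏ ≈ 10.488ℏ

At minimum angle, m_l = l, so cos θ = l/√(l(l+1)); cos²θ = l/(l+1) = 0.9096.
l = cos²θ/sin²θ ≈ 10.
Then |L| = ℏ√(10·11) = √110 ℏ.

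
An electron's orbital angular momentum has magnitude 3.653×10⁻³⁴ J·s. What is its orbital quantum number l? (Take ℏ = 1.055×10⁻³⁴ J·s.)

|L|/ℏ = (3.653×10⁻³⁴)/(1.055×10⁻³⁴) ≈ 3.463.
(|L|/ℏ)² = l(l+1) ≈ 11.99 ⇒ l = 3.

l = 3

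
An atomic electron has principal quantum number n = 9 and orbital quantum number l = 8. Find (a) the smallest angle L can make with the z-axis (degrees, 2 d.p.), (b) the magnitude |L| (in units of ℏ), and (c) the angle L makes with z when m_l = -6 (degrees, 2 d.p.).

cos θ_min = 8/√72, so θ_min ≈ 19.47°.
|L| = ℏ√(8·9) = 6√2 ℏ ≈ 8.485ℏ.
For m_l = -6: cos θ = -6/√72, θ ≈ 135.00°.

θ_min ≈ 19.47°; |L| = 6√2 ℏ ≈ 8.485ℏ; θ(m_l=-6) ≈ 135.00°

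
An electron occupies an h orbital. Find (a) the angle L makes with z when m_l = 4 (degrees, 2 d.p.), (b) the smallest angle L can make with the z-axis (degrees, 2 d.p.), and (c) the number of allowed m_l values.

For an h orbital, l = 5.
For m_l = 4: cos θ = 4/√30, θ ≈ 43.09°.
cos θ_min = 5/√30, so θ_min ≈ 24.09°.
There are 2l+1 = 11 values of m_l.

θ(m_l=4) ≈ 43.09°; θ_min ≈ 24.09°; 11 values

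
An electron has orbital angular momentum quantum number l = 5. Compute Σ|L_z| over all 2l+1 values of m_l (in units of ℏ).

m_l runs from −5 to 5, i.e. {-5, -4, -3, -2, -1, 0, 1, 2, 3, 4, 5}.
Σ|m_l| = l(l+1) = 30.

Σ|L_z| = 30 ℏ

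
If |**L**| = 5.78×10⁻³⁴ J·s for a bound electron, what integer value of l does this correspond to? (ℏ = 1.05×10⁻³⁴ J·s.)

l = 5

|L|/ℏ = (5.78×10⁻³⁴)/(1.05×10⁻³⁴) ≈ 5.505.
Set l(l+1) = 30.30; the integer solution is l = 5.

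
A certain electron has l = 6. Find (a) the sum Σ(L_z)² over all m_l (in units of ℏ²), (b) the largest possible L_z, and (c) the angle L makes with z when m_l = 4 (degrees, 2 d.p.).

Σ(L_z)² = 182 ℏ²; L_z,max = 6ℏ; θ(m_l=4) ≈ 51.89°

Σ m_l² = 182, so Σ(L_z)² = 182 ℏ².
L_z,max = lℏ = 6ℏ.
For m_l = 4: cos θ = 4/√42, θ ≈ 51.89°.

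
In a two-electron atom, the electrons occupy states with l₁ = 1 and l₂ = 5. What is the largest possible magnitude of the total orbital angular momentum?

L runs from |1 − 5| = 4 to 1 + 5 = 6.
Allowed values: L = 4, 5, 6.
The largest magnitude corresponds to L = 6: |L_tot| = ℏ√(6·7) = √42 ℏ.

|L_tot|_max = √42 ℏ ≈ 6.481ℏ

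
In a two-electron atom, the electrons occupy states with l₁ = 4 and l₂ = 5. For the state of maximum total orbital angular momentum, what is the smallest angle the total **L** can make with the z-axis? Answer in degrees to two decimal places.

θ_min ≈ 18.43°

The total orbital quantum number L ranges from |l₁ − l₂| to l₁ + l₂ in integer steps.
So L can be 1, 2, 3, 4, 5, 6, 7, 8, 9.
The maximum is L = 9, with |L_tot| = ℏ√(9·10) = 3√10 ℏ.
The minimum angle with z is arccos(9/√90) ≈ 18.43°.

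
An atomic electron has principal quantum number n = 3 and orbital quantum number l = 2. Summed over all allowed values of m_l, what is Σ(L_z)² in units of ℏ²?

Σ(L_z)² = 10 ℏ²

The allowed m_l values are -2, -1, 0, 1, 2.
Σ m_l² = l(l+1)(2l+1)/3 = 2·3·5/3 = 10.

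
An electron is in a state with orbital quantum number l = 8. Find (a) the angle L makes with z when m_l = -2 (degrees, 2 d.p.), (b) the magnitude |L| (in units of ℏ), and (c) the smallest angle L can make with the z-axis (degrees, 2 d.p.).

θ(m_l=-2) ≈ 103.63°; |L| = 6√2 ℏ ≈ 8.485ℏ; θ_min ≈ 19.47°

For m_l = -2: cos θ = -2/√72, θ ≈ 103.63°.
|L| = ℏ√(8·9) = 6√2 ℏ ≈ 8.485ℏ.
cos θ_min = 8/√72, so θ_min ≈ 19.47°.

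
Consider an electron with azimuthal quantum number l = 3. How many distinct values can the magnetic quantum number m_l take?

The number of m_l values is 2l + 1 = 2·3 + 1 = 7.

7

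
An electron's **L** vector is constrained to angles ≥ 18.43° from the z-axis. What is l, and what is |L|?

At minimum angle, m_l = l, so cos θ = l/√(l(l+1)); cos²θ = l/(l+1) = 0.9001.
l = cos²θ/sin²θ ≈ 9.
Then |L| = ℏ√(9·10) = 3√10 ℏ.

l = 9, |L| = 3√10 ℏ ≈ 9.487ℏ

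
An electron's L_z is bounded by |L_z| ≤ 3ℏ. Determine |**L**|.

Since max m_l = l, l = 3.
|L| = √(l(l+1)) ℏ = 2√3 ℏ.

|L| = 2√3 ℏ ≈ 3.464ℏ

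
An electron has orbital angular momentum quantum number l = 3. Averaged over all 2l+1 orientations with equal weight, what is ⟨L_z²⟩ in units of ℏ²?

⟨L_z²⟩ = 4 ℏ²

m_l runs from −3 to 3, i.e. {-3, -2, -1, 0, 1, 2, 3}.
⟨L_z²⟩ = ℏ²·l(l+1)/3 = 4ℏ².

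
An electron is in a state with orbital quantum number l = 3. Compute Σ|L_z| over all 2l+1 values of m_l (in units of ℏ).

The allowed m_l values are -3, -2, -1, 0, 1, 2, 3.
Σ|m_l| = 2·3(3+1)/2 = 12.

Σ|L_z| = 12 ℏ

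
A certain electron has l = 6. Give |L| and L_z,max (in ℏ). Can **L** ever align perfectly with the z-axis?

No: L_z,max = 6ℏ < |L| = √42 ℏ ≈ 6.481ℏ

|L| = √42 ℏ ≈ 6.4807ℏ, while L_z,max = lℏ = 6ℏ.
Since |L| > L_z,max, the vector can never point exactly along z; the closest it comes is θ_min = arccos(6/√42) ≈ 22.2°.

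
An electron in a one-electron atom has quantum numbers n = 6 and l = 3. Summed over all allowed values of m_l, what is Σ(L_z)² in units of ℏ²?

m_l runs from −3 to 3, i.e. {-3, -2, -1, 0, 1, 2, 3}.
Summing m² from −3 to 3: Σ m_l² = 28.

Σ(L_z)² = 28 ℏ²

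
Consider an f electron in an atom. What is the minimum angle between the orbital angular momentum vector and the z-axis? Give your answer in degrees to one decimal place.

For an f orbital, l = 3.
|L| = ℏ√(l(l+1)) = 2√3 ℏ.
The smallest angle corresponds to the largest L_z, i.e. m_l = l = 3, giving L_z = 3ℏ.
cos θ_min = 3/√12, so θ_min ≈ 30.0°.

θ_min ≈ 30.0°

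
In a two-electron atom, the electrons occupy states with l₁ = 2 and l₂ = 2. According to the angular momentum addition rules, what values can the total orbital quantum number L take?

L runs from |2 − 2| = 0 to 2 + 2 = 4.
L ∈ {0, 1, 2, 3, 4}.

L = 0, 1, 2, 3, 4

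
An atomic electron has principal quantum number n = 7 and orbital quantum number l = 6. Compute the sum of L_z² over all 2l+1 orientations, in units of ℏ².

m_l runs from −6 to 6, i.e. {-6, -5, -4, -3, -2, -1, 0, 1, 2, 3, 4, 5, 6}.
Summing m² from −6 to 6: Σ m_l² = 182.

Σ(L_z)² = 182 ℏ²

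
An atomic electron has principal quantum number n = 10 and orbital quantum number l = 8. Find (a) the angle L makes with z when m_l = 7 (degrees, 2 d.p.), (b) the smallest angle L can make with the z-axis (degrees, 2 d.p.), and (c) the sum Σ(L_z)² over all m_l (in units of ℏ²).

θ(m_l=7) ≈ 34.42°; θ_min ≈ 19.47°; Σ(L_z)² = 408 ℏ²

For m_l = 7: cos θ = 7/√72, θ ≈ 34.42°.
cos θ_min = 8/√72, so θ_min ≈ 19.47°.
Σ m_l² = 408, so Σ(L_z)² = 408 ℏ².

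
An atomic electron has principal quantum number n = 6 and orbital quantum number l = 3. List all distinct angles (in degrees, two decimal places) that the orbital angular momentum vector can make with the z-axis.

|L| = ℏ√(l(l+1)) = 2√3 ℏ.
cos θ = m_l/√12 for each m_l ∈ {-3, -2, -1, 0, 1, 2, 3}.

θ ∈ {30.00°, 54.74°, 73.22°, 90.00°, 106.78°, 125.26°, 150.00°}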